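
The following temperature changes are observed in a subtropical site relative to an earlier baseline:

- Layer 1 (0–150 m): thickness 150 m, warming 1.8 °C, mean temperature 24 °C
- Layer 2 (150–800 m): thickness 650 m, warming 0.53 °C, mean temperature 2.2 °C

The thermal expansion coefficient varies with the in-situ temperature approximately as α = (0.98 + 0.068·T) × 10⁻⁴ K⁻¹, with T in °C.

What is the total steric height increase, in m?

Δh = 0.109 m

Layer 1: α = (0.98 + 0.068×24)×10⁻⁴ = 2.612×10⁻⁴ K⁻¹
Layer 2: α = (0.98 + 0.068×2.2)×10⁻⁴ = 1.1296×10⁻⁴ K⁻¹
Layer 1: 2.612×10⁻⁴ × 150 × 1.8 = 0.070524 m
1.1296×10⁻⁴ × 650 × 0.53 = 0.03891472 m
Δh = 0.070524 + 0.03891472 = 0.10943872 m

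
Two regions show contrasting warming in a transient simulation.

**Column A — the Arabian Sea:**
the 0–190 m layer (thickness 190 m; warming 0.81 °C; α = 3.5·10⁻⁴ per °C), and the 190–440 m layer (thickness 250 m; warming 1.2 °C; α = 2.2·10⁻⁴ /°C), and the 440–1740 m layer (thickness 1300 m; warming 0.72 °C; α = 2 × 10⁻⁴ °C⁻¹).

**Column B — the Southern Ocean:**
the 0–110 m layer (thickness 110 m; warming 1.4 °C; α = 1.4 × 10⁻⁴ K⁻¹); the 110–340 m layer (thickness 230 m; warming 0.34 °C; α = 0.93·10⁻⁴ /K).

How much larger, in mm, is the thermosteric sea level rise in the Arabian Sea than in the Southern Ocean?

278 mm

A 3.5×10⁻⁴ × 0.81 × 190 = 0.053865 m
A 190–440 m: 2.2×10⁻⁴ × 1.2 × 250 = 0.06600 m
A Layer 3: 0.72 × 2×10⁻⁴ × 1300 = 0.18720 m
A total: 0.307065 m
B 0–110 m: 110 × 1.4 × 1.4×10⁻⁴ = 0.02156 m
B 110–340 m: 0.34 × 230 × 0.93×10⁻⁴ = 0.0072726 m
B total: 0.0288326 m
Difference: 0.307065 − 0.0288326 = 0.2782324 m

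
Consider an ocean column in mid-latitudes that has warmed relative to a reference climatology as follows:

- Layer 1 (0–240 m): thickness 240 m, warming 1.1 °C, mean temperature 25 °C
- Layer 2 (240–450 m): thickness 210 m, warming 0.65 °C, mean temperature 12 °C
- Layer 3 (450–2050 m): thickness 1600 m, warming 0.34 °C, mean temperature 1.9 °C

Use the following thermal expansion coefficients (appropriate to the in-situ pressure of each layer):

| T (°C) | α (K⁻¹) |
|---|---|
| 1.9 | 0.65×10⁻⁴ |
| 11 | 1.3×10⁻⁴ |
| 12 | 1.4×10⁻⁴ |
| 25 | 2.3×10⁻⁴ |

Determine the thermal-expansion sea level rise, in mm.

about 115 mm

Layer 1 at 25 °C → α = 2.3×10⁻⁴ K⁻¹
Layer 2 at 12 °C → α = 1.4×10⁻⁴ K⁻¹
Layer 3 at 1.9 °C → α = 0.65×10⁻⁴ K⁻¹
2.3×10⁻⁴ × 240 × 1.1 = 0.06072 m
Layer 2: 0.65 × 1.4×10⁻⁴ × 210 = 0.01911 m
450–2050 m: 0.34 × 0.65×10⁻⁴ × 1600 = 0.03536 m
Δh = 0.06072 + 0.01911 + 0.03536 = 0.11519 m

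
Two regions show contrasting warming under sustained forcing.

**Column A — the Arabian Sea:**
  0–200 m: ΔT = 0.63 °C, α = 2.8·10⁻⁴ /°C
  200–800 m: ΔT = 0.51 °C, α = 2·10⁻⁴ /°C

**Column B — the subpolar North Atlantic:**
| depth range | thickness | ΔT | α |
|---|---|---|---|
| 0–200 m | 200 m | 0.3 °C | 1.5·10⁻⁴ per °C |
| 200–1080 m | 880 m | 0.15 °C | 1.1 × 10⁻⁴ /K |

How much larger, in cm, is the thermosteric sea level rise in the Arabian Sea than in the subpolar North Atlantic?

A 0–200 m: 2.8×10⁻⁴ × 200 × 0.63 = 0.03528 m
A 600 × 0.51 × 2×10⁻⁴ = 0.06120 m
A total: 0.09648 m
B 200 × 1.5×10⁻⁴ × 0.3 = 0.00900 m
B 1.1×10⁻⁴ × 0.15 × 880 = 0.01452 m
B total: 0.02352 m
Difference: 0.09648 − 0.02352 = 0.07296 m

7.30 cm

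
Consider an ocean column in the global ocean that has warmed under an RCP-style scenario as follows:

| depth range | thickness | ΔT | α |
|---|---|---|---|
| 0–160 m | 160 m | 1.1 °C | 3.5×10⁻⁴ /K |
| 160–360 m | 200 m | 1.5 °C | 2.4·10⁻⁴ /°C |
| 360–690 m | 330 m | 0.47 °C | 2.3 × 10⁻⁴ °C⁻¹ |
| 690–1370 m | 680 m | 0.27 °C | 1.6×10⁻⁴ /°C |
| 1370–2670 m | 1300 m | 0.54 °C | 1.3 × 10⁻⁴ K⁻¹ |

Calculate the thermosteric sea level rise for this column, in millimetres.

160 × 1.1 × 3.5×10⁻⁴ = 0.06160 m
200 × 2.4×10⁻⁴ × 1.5 = 0.07200 m
0.47 × 330 × 2.3×10⁻⁴ = 0.035673 m
Layer 4: 0.27 × 680 × 1.6×10⁻⁴ = 0.029376 m
1300 × 1.3×10⁻⁴ × 0.54 = 0.09126 m
Δh = 0.06160 + 0.07200 + 0.035673 + 0.029376 + 0.09126 = 0.289909 m

290 mm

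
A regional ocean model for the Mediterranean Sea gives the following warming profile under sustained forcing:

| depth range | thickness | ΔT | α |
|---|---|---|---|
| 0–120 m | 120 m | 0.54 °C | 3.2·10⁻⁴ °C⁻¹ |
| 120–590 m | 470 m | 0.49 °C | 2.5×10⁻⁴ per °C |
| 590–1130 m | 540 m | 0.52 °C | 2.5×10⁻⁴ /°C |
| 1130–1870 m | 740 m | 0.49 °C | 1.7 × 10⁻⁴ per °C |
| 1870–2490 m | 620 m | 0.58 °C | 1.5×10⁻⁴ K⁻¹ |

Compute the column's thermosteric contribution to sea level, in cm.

Δh ≈ 26.4 cm

120 × 0.54 × 3.2×10⁻⁴ = 0.020736 m
470 × 2.5×10⁻⁴ × 0.49 = 0.057575 m
Layer 3: 0.52 × 540 × 2.5×10⁻⁴ = 0.07020 m
1.7×10⁻⁴ × 740 × 0.49 = 0.061642 m
Layer 5: 1.5×10⁻⁴ × 0.58 × 620 = 0.05394 m
Δh = 0.020736 + 0.057575 + 0.07020 + 0.061642 + 0.05394 = 0.264093 m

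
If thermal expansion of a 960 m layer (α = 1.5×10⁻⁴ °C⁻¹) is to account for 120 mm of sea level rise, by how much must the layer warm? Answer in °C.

ΔT = Δh/(αH) = 0.12 / (1.5×10⁻⁴ × 960) ≈ 0.8333 °C

about 0.833 °C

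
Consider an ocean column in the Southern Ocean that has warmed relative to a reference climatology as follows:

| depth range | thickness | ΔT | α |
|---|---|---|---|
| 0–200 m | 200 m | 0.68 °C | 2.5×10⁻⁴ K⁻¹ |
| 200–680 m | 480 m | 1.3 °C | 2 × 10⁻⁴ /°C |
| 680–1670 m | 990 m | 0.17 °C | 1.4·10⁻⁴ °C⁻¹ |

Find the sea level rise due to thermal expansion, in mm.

Δh ≈ 180 mm

200 × 2.5×10⁻⁴ × 0.68 = 0.03400 m
Layer 2: 1.3 × 480 × 2×10⁻⁴ = 0.12480 m
0.17 × 1.4×10⁻⁴ × 990 = 0.023562 m
Δh = 0.03400 + 0.12480 + 0.023562 = 0.182362 m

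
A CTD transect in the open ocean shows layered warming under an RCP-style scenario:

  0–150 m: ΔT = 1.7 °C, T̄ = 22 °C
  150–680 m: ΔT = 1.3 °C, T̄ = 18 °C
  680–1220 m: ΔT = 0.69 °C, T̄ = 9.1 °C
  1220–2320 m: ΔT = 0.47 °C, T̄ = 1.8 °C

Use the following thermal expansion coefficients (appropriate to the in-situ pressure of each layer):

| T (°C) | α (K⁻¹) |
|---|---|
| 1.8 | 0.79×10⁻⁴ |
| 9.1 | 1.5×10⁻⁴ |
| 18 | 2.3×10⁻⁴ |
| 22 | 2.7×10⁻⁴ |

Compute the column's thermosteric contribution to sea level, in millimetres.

Layer 1 at 22 °C → α = 2.7×10⁻⁴ K⁻¹
Layer 2 at 18 °C → α = 2.3×10⁻⁴ K⁻¹
Layer 3 at 9.1 °C → α = 1.5×10⁻⁴ K⁻¹
Layer 4 at 1.8 °C → α = 0.79×10⁻⁴ K⁻¹
Layer 1: 150 × 2.7×10⁻⁴ × 1.7 = 0.06885 m
Layer 2: 1.3 × 530 × 2.3×10⁻⁴ = 0.15847 m
Layer 3: 0.69 × 540 × 1.5×10⁻⁴ = 0.05589 m
Layer 4: 0.47 × 1100 × 0.79×10⁻⁴ = 0.040843 m
Δh = 0.06885 + 0.15847 + 0.05589 + 0.040843 = 0.324053 m ≈ 324 mm

about 324 mm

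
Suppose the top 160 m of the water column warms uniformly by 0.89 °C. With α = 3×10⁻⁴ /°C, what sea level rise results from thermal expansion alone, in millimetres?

about 42.7 mm

Δh = αΔT·H = 3×10⁻⁴ × 0.89 × 160 = 0.04272 m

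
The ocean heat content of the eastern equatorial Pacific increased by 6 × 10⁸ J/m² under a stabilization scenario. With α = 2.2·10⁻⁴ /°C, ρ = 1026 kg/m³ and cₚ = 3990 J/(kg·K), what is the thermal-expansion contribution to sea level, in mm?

Δh = αQ/(ρcₚ) = 2.2×10⁻⁴ × 6×10⁸ / (1026 × 3990) ≈ 0.032244 m

32 mm of thermosteric rise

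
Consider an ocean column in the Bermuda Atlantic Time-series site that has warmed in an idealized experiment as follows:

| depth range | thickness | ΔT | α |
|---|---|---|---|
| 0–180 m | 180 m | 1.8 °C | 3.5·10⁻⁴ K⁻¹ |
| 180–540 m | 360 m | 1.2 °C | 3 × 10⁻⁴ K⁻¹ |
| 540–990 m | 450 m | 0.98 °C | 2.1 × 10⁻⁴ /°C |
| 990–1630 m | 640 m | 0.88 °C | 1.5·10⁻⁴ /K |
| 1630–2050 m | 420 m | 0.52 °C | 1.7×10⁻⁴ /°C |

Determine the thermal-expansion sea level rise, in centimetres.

Layer 1: 3.5×10⁻⁴ × 1.8 × 180 = 0.11340 m
Layer 2: 3×10⁻⁴ × 1.2 × 360 = 0.12960 m
540–990 m: 0.98 × 2.1×10⁻⁴ × 450 = 0.09261 m
Layer 4: 1.5×10⁻⁴ × 640 × 0.88 = 0.08448 m
Layer 5: 0.52 × 420 × 1.7×10⁻⁴ = 0.037128 m
Δh = 0.11340 + 0.12960 + 0.09261 + 0.08448 + 0.037128 = 0.457218 m

45.7 cm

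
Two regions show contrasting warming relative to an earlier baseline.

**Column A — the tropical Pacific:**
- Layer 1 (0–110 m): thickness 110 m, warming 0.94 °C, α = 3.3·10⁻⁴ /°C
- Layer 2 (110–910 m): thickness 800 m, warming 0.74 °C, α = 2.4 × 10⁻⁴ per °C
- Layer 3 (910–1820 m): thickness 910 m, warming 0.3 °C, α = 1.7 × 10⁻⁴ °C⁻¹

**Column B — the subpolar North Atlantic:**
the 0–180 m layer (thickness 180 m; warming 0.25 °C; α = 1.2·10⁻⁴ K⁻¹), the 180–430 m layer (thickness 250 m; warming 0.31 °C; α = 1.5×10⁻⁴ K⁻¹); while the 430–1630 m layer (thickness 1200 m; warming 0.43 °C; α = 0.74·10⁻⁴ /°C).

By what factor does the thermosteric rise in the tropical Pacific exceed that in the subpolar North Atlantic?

A Layer 1: 0.94 × 3.3×10⁻⁴ × 110 = 0.034122 m
A Layer 2: 0.74 × 800 × 2.4×10⁻⁴ = 0.14208 m
A 0.3 × 910 × 1.7×10⁻⁴ = 0.04641 m
A total: 0.222612 m
B 0–180 m: 180 × 1.2×10⁻⁴ × 0.25 = 0.00540 m
B 1.5×10⁻⁴ × 0.31 × 250 = 0.011625 m
B 430–1630 m: 0.74×10⁻⁴ × 0.43 × 1200 = 0.038184 m
B total: 0.055209 m
Ratio: 0.222612 / 0.055209 ≈ 4.032

≈ 4.03×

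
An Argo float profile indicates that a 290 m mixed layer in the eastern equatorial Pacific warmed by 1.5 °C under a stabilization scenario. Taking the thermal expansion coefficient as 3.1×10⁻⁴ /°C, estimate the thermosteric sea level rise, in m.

Δh = 0.135 m

Δh = αΔT·H = 3.1×10⁻⁴ × 1.5 × 290 = 0.13485 m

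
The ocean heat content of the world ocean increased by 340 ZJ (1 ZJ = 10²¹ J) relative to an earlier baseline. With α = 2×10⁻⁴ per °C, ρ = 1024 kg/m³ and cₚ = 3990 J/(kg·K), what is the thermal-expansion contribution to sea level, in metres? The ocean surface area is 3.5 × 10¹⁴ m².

Per unit area: Q = 340×10²¹ / (3.5×10¹⁴) ≈ 9.714×10⁸ J/m²
Δh = αQ/(ρcₚ) = 2×10⁻⁴ × 9.714×10⁸ / (1024 × 3990) ≈ 0.047551 m

Δh = 0.048 m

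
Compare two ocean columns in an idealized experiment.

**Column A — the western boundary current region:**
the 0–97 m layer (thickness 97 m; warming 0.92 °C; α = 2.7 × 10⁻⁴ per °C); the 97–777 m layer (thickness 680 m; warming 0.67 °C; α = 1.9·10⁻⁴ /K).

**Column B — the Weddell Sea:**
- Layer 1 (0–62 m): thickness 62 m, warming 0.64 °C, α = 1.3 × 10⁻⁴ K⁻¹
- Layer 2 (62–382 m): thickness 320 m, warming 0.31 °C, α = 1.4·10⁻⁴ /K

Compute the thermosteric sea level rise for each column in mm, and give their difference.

A Layer 1: 2.7×10⁻⁴ × 0.92 × 97 = 0.0240948 m
A 97–777 m: 0.67 × 1.9×10⁻⁴ × 680 = 0.086564 m
A total: 0.1106588 m
B 0–62 m: 1.3×10⁻⁴ × 62 × 0.64 = 0.0051584 m
B Layer 2: 0.31 × 320 × 1.4×10⁻⁴ = 0.013888 m
B total: 0.0190464 m
Difference: 0.1106588 − 0.0190464 = 0.0916124 m

A: 111 mm; B: 19.0 mm; difference 91.6 mm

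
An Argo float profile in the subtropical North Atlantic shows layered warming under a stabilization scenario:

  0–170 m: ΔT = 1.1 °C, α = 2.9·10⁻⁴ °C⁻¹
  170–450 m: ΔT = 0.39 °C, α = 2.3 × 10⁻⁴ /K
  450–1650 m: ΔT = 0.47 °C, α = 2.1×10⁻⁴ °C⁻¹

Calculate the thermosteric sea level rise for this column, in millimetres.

about 198 mm

Layer 1: 2.9×10⁻⁴ × 170 × 1.1 = 0.05423 m
170–450 m: 280 × 0.39 × 2.3×10⁻⁴ = 0.025116 m
Layer 3: 2.1×10⁻⁴ × 0.47 × 1200 = 0.11844 m
Δh = 0.05423 + 0.025116 + 0.11844 = 0.197786 m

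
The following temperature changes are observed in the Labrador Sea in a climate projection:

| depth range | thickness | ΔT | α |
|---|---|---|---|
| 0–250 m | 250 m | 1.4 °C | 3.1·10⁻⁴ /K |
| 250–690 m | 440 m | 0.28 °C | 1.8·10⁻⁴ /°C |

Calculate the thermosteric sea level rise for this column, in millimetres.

0–250 m: 250 × 1.4 × 3.1×10⁻⁴ = 0.10850 m
250–690 m: 0.28 × 1.8×10⁻⁴ × 440 = 0.022176 m
Δh = 0.10850 + 0.022176 = 0.130676 m ≈ 131 mm

about 131 mm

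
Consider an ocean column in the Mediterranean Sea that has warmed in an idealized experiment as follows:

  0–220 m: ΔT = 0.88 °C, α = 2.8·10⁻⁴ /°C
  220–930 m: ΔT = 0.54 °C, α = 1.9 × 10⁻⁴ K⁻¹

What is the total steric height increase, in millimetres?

0–220 m: 2.8×10⁻⁴ × 0.88 × 220 = 0.054208 m
Layer 2: 1.9×10⁻⁴ × 710 × 0.54 = 0.072846 m
Δh = 0.054208 + 0.072846 = 0.127054 m

127 mm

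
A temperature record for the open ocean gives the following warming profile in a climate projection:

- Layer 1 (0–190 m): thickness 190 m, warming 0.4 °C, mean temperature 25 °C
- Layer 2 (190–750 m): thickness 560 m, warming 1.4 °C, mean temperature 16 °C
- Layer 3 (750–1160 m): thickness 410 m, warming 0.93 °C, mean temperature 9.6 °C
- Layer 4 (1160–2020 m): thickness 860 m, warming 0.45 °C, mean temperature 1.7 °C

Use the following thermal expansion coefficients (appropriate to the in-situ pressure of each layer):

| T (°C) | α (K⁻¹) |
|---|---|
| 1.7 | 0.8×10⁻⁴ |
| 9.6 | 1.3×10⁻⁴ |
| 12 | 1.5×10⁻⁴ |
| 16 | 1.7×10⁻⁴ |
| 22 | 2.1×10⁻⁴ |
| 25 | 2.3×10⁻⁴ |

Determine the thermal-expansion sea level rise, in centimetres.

23 cm

Layer 1 at 25 °C → α = 2.3×10⁻⁴ K⁻¹
Layer 2 at 16 °C → α = 1.7×10⁻⁴ K⁻¹
Layer 3 at 9.6 °C → α = 1.3×10⁻⁴ K⁻¹
Layer 4 at 1.7 °C → α = 0.8×10⁻⁴ K⁻¹
Layer 1: 2.3×10⁻⁴ × 190 × 0.4 = 0.01748 m
190–750 m: 1.4 × 560 × 1.7×10⁻⁴ = 0.13328 m
750–1160 m: 1.3×10⁻⁴ × 0.93 × 410 = 0.049569 m
0.45 × 0.8×10⁻⁴ × 860 = 0.03096 m
Δh = 0.01748 + 0.13328 + 0.049569 + 0.03096 = 0.231289 m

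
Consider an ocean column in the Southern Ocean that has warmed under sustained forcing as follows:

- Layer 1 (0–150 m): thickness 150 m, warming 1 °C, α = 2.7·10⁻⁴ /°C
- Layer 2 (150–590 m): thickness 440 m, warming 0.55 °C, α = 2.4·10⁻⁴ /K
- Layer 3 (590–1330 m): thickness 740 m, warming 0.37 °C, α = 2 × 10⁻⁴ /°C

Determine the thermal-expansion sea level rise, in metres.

1 × 150 × 2.7×10⁻⁴ = 0.04050 m
Layer 2: 2.4×10⁻⁴ × 440 × 0.55 = 0.05808 m
Layer 3: 2×10⁻⁴ × 0.37 × 740 = 0.05476 m
Δh = 0.04050 + 0.05808 + 0.05476 = 0.15334 m

Δh ≈ 0.153 m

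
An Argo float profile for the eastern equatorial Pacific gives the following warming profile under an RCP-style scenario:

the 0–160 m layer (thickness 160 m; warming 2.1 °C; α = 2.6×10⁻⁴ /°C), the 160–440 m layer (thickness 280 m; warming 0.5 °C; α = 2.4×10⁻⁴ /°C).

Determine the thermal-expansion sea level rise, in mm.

Layer 1: 160 × 2.1 × 2.6×10⁻⁴ = 0.08736 m
280 × 0.5 × 2.4×10⁻⁴ = 0.03360 m
Δh = 0.08736 + 0.03360 = 0.12096 m

Δh = 121 mm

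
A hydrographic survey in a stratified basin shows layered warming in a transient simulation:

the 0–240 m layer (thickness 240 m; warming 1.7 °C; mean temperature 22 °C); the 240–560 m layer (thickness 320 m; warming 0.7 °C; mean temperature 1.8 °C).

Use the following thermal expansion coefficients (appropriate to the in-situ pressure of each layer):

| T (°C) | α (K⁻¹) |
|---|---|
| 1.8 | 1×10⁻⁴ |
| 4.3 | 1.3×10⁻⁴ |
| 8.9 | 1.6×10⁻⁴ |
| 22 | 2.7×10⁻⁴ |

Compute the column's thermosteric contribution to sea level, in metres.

Layer 1 at 22 °C → α = 2.7×10⁻⁴ K⁻¹
Layer 2 at 1.8 °C → α = 1×10⁻⁴ K⁻¹
240 × 2.7×10⁻⁴ × 1.7 = 0.11016 m
240–560 m: 1×10⁻⁴ × 320 × 0.7 = 0.02240 m
Δh = 0.11016 + 0.02240 = 0.13256 m

about 0.133 m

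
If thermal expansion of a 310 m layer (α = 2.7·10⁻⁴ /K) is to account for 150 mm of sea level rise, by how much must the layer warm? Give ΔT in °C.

ΔT = Δh/(αH) = 0.15 / (2.7×10⁻⁴ × 310) ≈ 1.792 °C

1.79 °C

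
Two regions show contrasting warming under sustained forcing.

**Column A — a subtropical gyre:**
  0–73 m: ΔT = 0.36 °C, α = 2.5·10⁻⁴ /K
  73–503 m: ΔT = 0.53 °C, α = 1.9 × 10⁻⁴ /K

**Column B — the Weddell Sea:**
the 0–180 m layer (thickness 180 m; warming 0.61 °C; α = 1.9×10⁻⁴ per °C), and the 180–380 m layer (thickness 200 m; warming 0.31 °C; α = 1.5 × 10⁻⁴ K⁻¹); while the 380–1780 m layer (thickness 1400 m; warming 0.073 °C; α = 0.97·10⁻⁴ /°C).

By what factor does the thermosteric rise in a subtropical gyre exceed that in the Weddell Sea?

A 0.36 × 2.5×10⁻⁴ × 73 = 0.00657 m
A 430 × 0.53 × 1.9×10⁻⁴ = 0.043301 m
A total: 0.049871 m
B Layer 1: 180 × 1.9×10⁻⁴ × 0.61 = 0.020862 m
B Layer 2: 0.31 × 1.5×10⁻⁴ × 200 = 0.00930 m
B Layer 3: 1400 × 0.073 × 0.97×10⁻⁴ = 0.0099134 m
B total: 0.0400754 m
Ratio: 0.049871 / 0.0400754 ≈ 1.244

1.24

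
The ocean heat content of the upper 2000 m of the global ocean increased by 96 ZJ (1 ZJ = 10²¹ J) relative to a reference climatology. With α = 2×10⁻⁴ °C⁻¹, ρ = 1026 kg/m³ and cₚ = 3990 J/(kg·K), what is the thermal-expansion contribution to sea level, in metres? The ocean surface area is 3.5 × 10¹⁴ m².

Per unit area: Q = 96×10²¹ / (3.5×10¹⁴) ≈ 2.743×10⁸ J/m²
Δh = αQ/(ρcₚ) = 2×10⁻⁴ × 2.743×10⁸ / (1026 × 3990) ≈ 0.013401 m

Δh = 0.013 m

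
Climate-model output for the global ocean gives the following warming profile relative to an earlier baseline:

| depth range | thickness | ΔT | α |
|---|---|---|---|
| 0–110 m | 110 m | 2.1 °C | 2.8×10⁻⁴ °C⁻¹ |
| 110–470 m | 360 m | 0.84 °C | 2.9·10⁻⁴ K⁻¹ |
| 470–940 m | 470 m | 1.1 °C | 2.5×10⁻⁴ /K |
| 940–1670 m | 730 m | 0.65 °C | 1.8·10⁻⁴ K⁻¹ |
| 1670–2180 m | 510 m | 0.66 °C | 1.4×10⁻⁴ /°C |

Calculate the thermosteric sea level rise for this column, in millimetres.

414 mm of thermosteric rise

110 × 2.1 × 2.8×10⁻⁴ = 0.06468 m
2.9×10⁻⁴ × 0.84 × 360 = 0.087696 m
Layer 3: 2.5×10⁻⁴ × 470 × 1.1 = 0.12925 m
Layer 4: 1.8×10⁻⁴ × 730 × 0.65 = 0.08541 m
0.66 × 1.4×10⁻⁴ × 510 = 0.047124 m
Δh = 0.06468 + 0.087696 + 0.12925 + 0.08541 + 0.047124 = 0.41416 m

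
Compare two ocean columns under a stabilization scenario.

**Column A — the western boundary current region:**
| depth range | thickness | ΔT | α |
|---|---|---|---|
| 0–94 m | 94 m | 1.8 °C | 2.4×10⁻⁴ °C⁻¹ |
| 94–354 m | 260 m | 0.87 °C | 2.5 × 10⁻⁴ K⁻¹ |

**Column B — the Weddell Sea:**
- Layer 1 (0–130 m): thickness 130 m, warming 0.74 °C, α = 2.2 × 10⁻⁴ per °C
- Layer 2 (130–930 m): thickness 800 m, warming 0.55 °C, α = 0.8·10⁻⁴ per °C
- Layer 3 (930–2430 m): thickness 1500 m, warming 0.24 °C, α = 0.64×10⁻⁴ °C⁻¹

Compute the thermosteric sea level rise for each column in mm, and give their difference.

A 2.4×10⁻⁴ × 94 × 1.8 = 0.040608 m
A 94–354 m: 260 × 2.5×10⁻⁴ × 0.87 = 0.05655 m
A total: 0.097158 m
B Layer 1: 2.2×10⁻⁴ × 0.74 × 130 = 0.021164 m
B Layer 2: 800 × 0.55 × 0.8×10⁻⁴ = 0.03520 m
B Layer 3: 1500 × 0.24 × 0.64×10⁻⁴ = 0.02304 m
B total: 0.079404 m
Difference: 0.097158 − 0.079404 = 0.017754 m

Δh_A ≈ 97.2 mm, Δh_B ≈ 79.4 mm; difference ≈ 17.8 mm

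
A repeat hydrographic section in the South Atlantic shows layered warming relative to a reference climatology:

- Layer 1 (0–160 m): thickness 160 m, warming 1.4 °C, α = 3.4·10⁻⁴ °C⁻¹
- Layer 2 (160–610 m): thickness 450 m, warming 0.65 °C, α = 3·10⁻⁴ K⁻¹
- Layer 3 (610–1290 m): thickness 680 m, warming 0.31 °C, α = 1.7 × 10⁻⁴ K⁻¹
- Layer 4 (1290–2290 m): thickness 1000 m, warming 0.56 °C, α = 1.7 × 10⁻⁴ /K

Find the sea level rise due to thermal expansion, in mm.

0–160 m: 1.4 × 3.4×10⁻⁴ × 160 = 0.07616 m
Layer 2: 450 × 0.65 × 3×10⁻⁴ = 0.08775 m
680 × 0.31 × 1.7×10⁻⁴ = 0.035836 m
Layer 4: 1.7×10⁻⁴ × 0.56 × 1000 = 0.09520 m
Δh = 0.07616 + 0.08775 + 0.035836 + 0.09520 = 0.294946 m ≈ 295 mm

295 mm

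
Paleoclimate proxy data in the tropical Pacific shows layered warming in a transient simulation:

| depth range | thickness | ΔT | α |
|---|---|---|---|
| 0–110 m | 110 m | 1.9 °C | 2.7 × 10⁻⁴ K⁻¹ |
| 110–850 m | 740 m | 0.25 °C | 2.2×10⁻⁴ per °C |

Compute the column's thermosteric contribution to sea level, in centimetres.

0–110 m: 110 × 1.9 × 2.7×10⁻⁴ = 0.05643 m
740 × 0.25 × 2.2×10⁻⁴ = 0.04070 m
Δh = 0.05643 + 0.04070 = 0.09713 m

about 9.71 cm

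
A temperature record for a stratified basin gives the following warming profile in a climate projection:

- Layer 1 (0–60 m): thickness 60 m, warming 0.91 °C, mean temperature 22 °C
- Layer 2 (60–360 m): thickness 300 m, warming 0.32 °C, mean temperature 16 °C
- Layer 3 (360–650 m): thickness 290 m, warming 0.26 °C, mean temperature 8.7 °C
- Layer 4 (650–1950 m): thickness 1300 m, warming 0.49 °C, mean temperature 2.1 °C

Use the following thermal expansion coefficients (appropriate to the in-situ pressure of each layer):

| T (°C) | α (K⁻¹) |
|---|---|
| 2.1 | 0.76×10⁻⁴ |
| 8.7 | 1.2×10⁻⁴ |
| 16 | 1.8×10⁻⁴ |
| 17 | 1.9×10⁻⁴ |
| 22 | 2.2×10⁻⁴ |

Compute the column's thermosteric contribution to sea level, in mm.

Layer 1 at 22 °C → α = 2.2×10⁻⁴ K⁻¹
Layer 2 at 16 °C → α = 1.8×10⁻⁴ K⁻¹
Layer 3 at 8.7 °C → α = 1.2×10⁻⁴ K⁻¹
Layer 4 at 2.1 °C → α = 0.76×10⁻⁴ K⁻¹
0–60 m: 0.91 × 60 × 2.2×10⁻⁴ = 0.012012 m
60–360 m: 1.8×10⁻⁴ × 0.32 × 300 = 0.01728 m
360–650 m: 1.2×10⁻⁴ × 0.26 × 290 = 0.009048 m
650–1950 m: 0.76×10⁻⁴ × 1300 × 0.49 = 0.048412 m
Δh = 0.012012 + 0.01728 + 0.009048 + 0.048412 = 0.086752 m ≈ 87 mm

87 mm of thermosteric rise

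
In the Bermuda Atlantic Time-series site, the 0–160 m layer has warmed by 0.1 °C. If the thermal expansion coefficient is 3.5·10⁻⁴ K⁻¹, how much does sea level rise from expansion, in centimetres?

Δh = αΔT·H = 3.5×10⁻⁴ × 0.1 × 160 = 0.00560 m

about 0.560 cm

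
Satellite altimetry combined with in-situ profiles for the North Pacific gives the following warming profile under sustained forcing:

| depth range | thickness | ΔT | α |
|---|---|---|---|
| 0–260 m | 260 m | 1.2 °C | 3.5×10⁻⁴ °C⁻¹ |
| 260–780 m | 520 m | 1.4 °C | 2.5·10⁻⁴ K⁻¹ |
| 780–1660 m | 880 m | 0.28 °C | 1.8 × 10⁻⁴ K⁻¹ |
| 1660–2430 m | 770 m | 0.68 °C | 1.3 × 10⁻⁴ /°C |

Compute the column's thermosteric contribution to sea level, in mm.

Layer 1: 3.5×10⁻⁴ × 260 × 1.2 = 0.10920 m
2.5×10⁻⁴ × 520 × 1.4 = 0.18200 m
1.8×10⁻⁴ × 880 × 0.28 = 0.044352 m
Layer 4: 770 × 0.68 × 1.3×10⁻⁴ = 0.068068 m
Δh = 0.10920 + 0.18200 + 0.044352 + 0.068068 = 0.40362 m

404 mm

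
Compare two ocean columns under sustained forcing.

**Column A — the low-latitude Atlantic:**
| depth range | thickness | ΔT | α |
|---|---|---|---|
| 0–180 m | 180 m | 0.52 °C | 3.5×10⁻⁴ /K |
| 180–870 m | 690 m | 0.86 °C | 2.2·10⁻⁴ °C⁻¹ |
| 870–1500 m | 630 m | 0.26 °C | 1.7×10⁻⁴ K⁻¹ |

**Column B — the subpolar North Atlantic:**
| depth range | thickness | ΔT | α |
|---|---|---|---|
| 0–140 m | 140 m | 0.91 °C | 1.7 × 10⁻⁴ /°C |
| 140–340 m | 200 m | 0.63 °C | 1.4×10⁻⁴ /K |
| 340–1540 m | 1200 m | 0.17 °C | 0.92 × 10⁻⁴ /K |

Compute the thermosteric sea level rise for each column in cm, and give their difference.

Δh_A ≈ 19 cm, Δh_B ≈ 5.8 cm; difference ≈ 13 cm

A 0.52 × 3.5×10⁻⁴ × 180 = 0.03276 m
A 2.2×10⁻⁴ × 0.86 × 690 = 0.130548 m
A 630 × 1.7×10⁻⁴ × 0.26 = 0.027846 m
A total: 0.191154 m
B Layer 1: 140 × 0.91 × 1.7×10⁻⁴ = 0.021658 m
B 1.4×10⁻⁴ × 0.63 × 200 = 0.01764 m
B 1200 × 0.17 × 0.92×10⁻⁴ = 0.018768 m
B total: 0.058066 m
Difference: 0.191154 − 0.058066 = 0.133088 m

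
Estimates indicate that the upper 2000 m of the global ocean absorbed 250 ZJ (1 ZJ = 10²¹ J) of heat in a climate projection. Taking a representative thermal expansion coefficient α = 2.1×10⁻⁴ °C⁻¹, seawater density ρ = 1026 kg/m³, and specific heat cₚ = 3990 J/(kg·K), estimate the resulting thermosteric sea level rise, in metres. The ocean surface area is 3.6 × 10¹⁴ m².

about 0.036 m

Per unit area: Q = 250×10²¹ / (3.6×10¹⁴) ≈ 6.944×10⁸ J/m²
Δh = αQ/(ρcₚ) = 2.1×10⁻⁴ × 6.944×10⁸ / (1026 × 3990) ≈ 0.035621 m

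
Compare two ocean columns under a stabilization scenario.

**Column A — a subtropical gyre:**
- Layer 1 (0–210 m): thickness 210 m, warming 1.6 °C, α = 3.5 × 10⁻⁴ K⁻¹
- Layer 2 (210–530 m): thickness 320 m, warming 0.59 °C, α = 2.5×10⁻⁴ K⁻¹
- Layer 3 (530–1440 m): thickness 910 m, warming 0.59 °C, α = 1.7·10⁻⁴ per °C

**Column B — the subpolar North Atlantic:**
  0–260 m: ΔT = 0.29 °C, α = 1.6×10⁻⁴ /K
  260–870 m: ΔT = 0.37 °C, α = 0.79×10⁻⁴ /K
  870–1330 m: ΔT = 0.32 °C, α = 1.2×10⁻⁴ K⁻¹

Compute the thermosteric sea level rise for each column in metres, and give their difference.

A 1.6 × 3.5×10⁻⁴ × 210 = 0.11760 m
A 320 × 2.5×10⁻⁴ × 0.59 = 0.04720 m
A Layer 3: 1.7×10⁻⁴ × 910 × 0.59 = 0.091273 m
A total: 0.256073 m
B 260 × 1.6×10⁻⁴ × 0.29 = 0.012064 m
B 260–870 m: 0.79×10⁻⁴ × 0.37 × 610 = 0.0178303 m
B 870–1330 m: 460 × 1.2×10⁻⁴ × 0.32 = 0.017664 m
B total: 0.0475583 m
Difference: 0.256073 − 0.0475583 = 0.2085147 m

Δh_A ≈ 0.256 m, Δh_B ≈ 0.0476 m; difference ≈ 0.209 m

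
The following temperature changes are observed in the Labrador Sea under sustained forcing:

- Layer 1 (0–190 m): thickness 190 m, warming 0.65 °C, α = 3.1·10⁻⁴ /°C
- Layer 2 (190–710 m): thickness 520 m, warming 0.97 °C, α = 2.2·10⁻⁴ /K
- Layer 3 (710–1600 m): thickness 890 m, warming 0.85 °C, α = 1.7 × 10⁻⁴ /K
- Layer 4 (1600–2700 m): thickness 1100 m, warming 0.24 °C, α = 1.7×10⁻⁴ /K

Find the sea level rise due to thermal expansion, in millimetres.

320 mm

Layer 1: 0.65 × 190 × 3.1×10⁻⁴ = 0.038285 m
190–710 m: 520 × 2.2×10⁻⁴ × 0.97 = 0.110968 m
710–1600 m: 0.85 × 890 × 1.7×10⁻⁴ = 0.128605 m
1600–2700 m: 1.7×10⁻⁴ × 1100 × 0.24 = 0.04488 m
Δh = 0.038285 + 0.110968 + 0.128605 + 0.04488 = 0.322738 m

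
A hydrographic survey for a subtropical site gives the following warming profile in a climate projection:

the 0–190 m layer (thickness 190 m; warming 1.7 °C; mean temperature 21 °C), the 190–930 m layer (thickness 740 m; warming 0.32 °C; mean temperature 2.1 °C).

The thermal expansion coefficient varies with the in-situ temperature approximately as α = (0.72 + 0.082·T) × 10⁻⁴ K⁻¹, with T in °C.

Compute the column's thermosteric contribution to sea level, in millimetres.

Layer 1: α = (0.72 + 0.082×21)×10⁻⁴ = 2.442×10⁻⁴ K⁻¹
Layer 2: α = (0.72 + 0.082×2.1)×10⁻⁴ = 0.8922×10⁻⁴ K⁻¹
Layer 1: 2.442×10⁻⁴ × 190 × 1.7 = 0.0788766 m
Layer 2: 740 × 0.32 × 0.8922×10⁻⁴ = 0.021127296 m
Δh = 0.0788766 + 0.021127296 = 0.100003896 m ≈ 100 mm

100 mm of thermosteric rise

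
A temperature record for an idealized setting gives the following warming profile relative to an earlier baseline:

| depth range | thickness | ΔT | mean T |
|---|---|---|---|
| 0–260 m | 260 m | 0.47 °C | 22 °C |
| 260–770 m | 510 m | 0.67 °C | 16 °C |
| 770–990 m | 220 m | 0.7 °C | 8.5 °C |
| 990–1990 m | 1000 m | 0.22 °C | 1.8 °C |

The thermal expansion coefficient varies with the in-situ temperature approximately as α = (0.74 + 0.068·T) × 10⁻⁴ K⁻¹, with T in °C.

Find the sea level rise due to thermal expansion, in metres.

about 0.129 m

Layer 1: α = (0.74 + 0.068×22)×10⁻⁴ = 2.236×10⁻⁴ K⁻¹
Layer 2: α = (0.74 + 0.068×16)×10⁻⁴ = 1.828×10⁻⁴ K⁻¹
Layer 3: α = (0.74 + 0.068×8.5)×10⁻⁴ = 1.318×10⁻⁴ K⁻¹
Layer 4: α = (0.74 + 0.068×1.8)×10⁻⁴ = 0.8624×10⁻⁴ K⁻¹
0–260 m: 0.47 × 2.236×10⁻⁴ × 260 = 0.02732392 m
1.828×10⁻⁴ × 510 × 0.67 = 0.06246276 m
Layer 3: 220 × 1.318×10⁻⁴ × 0.7 = 0.0202972 m
0.8624×10⁻⁴ × 1000 × 0.22 = 0.0189728 m
Δh = 0.02732392 + 0.06246276 + 0.0202972 + 0.0189728 = 0.12905668 m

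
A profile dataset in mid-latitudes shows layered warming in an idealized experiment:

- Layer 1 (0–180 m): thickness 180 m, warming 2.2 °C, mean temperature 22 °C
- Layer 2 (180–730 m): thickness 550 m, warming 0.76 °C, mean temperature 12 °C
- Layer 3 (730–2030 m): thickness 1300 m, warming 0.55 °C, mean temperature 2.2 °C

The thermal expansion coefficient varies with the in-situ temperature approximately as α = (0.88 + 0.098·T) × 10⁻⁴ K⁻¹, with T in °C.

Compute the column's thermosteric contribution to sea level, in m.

0.285 m of thermosteric rise

Layer 1: α = (0.88 + 0.098×22)×10⁻⁴ = 3.036×10⁻⁴ K⁻¹
Layer 2: α = (0.88 + 0.098×12)×10⁻⁴ = 2.056×10⁻⁴ K⁻¹
Layer 3: α = (0.88 + 0.098×2.2)×10⁻⁴ = 1.0956×10⁻⁴ K⁻¹
0–180 m: 180 × 3.036×10⁻⁴ × 2.2 = 0.1202256 m
180–730 m: 2.056×10⁻⁴ × 550 × 0.76 = 0.0859408 m
0.55 × 1.0956×10⁻⁴ × 1300 = 0.0783354 m
Δh = 0.1202256 + 0.0859408 + 0.0783354 = 0.2845018 m ≈ 0.285 m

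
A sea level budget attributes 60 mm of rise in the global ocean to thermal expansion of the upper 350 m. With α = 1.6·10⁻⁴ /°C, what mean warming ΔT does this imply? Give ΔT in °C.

about 1.07 °C

ΔT = Δh/(αH) = 0.06 / (1.6×10⁻⁴ × 350) ≈ 1.071 °C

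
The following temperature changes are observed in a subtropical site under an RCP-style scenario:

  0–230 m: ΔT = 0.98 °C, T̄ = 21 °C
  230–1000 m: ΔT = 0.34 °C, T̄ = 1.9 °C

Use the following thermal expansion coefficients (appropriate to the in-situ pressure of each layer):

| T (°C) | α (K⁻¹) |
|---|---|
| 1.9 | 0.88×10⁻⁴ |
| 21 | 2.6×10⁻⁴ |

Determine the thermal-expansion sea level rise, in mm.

82 mm of thermosteric rise

Layer 1 at 21 °C → α = 2.6×10⁻⁴ K⁻¹
Layer 2 at 1.9 °C → α = 0.88×10⁻⁴ K⁻¹
0–230 m: 230 × 0.98 × 2.6×10⁻⁴ = 0.058604 m
230–1000 m: 0.88×10⁻⁴ × 0.34 × 770 = 0.0230384 m
Δh = 0.058604 + 0.0230384 = 0.0816424 m ≈ 82 mm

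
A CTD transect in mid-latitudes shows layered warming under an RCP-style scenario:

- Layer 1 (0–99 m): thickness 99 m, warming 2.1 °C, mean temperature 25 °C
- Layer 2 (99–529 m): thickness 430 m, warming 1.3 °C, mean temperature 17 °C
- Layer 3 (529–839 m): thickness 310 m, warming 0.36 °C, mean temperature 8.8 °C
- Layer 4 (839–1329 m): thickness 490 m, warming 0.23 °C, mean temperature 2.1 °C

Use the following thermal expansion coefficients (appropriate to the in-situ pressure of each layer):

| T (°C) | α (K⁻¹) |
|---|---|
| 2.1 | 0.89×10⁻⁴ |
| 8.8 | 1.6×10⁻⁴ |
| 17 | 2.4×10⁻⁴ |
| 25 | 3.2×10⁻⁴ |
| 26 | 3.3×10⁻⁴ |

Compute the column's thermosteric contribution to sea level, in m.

Layer 1 at 25 °C → α = 3.2×10⁻⁴ K⁻¹
Layer 2 at 17 °C → α = 2.4×10⁻⁴ K⁻¹
Layer 3 at 8.8 °C → α = 1.6×10⁻⁴ K⁻¹
Layer 4 at 2.1 °C → α = 0.89×10⁻⁴ K⁻¹
2.1 × 3.2×10⁻⁴ × 99 = 0.066528 m
2.4×10⁻⁴ × 1.3 × 430 = 0.13416 m
529–839 m: 0.36 × 1.6×10⁻⁴ × 310 = 0.017856 m
839–1329 m: 490 × 0.89×10⁻⁴ × 0.23 = 0.0100303 m
Δh = 0.066528 + 0.13416 + 0.017856 + 0.0100303 = 0.2285743 m ≈ 0.229 m

about 0.229 m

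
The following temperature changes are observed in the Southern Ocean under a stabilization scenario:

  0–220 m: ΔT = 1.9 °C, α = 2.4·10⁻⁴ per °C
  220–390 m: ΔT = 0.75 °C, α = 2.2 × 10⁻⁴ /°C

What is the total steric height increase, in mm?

Layer 1: 2.4×10⁻⁴ × 1.9 × 220 = 0.10032 m
Layer 2: 170 × 0.75 × 2.2×10⁻⁴ = 0.02805 m
Δh = 0.10032 + 0.02805 = 0.12837 m ≈ 128 mm

Δh = 128 mm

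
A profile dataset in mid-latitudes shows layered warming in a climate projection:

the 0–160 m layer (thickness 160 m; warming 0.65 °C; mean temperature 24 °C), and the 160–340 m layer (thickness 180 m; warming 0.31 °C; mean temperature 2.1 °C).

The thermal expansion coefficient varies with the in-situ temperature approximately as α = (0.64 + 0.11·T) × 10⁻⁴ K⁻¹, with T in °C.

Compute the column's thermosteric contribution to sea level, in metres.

Layer 1: α = (0.64 + 0.11×24)×10⁻⁴ = 3.28×10⁻⁴ K⁻¹
Layer 2: α = (0.64 + 0.11×2.1)×10⁻⁴ = 0.871×10⁻⁴ K⁻¹
3.28×10⁻⁴ × 160 × 0.65 = 0.034112 m
180 × 0.31 × 0.871×10⁻⁴ = 0.00486018 m
Δh = 0.034112 + 0.00486018 = 0.03897218 m ≈ 0.0390 m

Δh = 0.0390 m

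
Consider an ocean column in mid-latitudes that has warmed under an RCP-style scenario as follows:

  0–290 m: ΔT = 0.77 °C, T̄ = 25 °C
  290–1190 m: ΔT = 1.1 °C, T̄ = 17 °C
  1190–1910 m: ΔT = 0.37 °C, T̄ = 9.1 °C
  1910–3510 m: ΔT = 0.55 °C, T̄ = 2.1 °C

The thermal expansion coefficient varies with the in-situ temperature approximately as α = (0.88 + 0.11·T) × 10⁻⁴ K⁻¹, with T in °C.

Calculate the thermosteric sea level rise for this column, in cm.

Layer 1: α = (0.88 + 0.11×25)×10⁻⁴ = 3.63×10⁻⁴ K⁻¹
Layer 2: α = (0.88 + 0.11×17)×10⁻⁴ = 2.75×10⁻⁴ K⁻¹
Layer 3: α = (0.88 + 0.11×9.1)×10⁻⁴ = 1.881×10⁻⁴ K⁻¹
Layer 4: α = (0.88 + 0.11×2.1)×10⁻⁴ = 1.111×10⁻⁴ K⁻¹
0–290 m: 3.63×10⁻⁴ × 0.77 × 290 = 0.0810579 m
290–1190 m: 2.75×10⁻⁴ × 900 × 1.1 = 0.27225 m
1.881×10⁻⁴ × 720 × 0.37 = 0.05010984 m
1600 × 1.111×10⁻⁴ × 0.55 = 0.097768 m
Δh = 0.0810579 + 0.27225 + 0.05010984 + 0.097768 = 0.50118574 m

Δh = 50.1 cm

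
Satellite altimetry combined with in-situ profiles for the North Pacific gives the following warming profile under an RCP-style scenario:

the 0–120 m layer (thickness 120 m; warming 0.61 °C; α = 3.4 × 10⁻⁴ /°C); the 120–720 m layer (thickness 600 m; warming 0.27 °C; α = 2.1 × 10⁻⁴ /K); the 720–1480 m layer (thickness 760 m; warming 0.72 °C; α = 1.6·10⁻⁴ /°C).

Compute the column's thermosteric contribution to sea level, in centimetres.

0–120 m: 3.4×10⁻⁴ × 0.61 × 120 = 0.024888 m
2.1×10⁻⁴ × 0.27 × 600 = 0.03402 m
1.6×10⁻⁴ × 760 × 0.72 = 0.087552 m
Δh = 0.024888 + 0.03402 + 0.087552 = 0.14646 m

about 14.6 cm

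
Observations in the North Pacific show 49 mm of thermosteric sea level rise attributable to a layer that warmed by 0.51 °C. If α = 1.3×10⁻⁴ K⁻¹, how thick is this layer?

H = Δh/(αΔT) = 0.049 / (1.3×10⁻⁴ × 0.51) ≈ 739.1 m

about 739 m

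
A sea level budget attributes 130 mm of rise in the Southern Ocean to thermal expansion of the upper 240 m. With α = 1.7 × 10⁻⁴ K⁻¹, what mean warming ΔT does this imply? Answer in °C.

ΔT = Δh/(αH) = 0.13 / (1.7×10⁻⁴ × 240) ≈ 3.186 °C

3.19 °C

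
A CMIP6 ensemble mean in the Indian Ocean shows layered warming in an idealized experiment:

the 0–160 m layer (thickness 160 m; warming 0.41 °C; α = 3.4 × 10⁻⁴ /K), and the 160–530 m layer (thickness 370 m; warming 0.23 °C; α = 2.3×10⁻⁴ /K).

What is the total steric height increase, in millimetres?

41.9 mm

0–160 m: 0.41 × 160 × 3.4×10⁻⁴ = 0.022304 m
160–530 m: 0.23 × 2.3×10⁻⁴ × 370 = 0.019573 m
Δh = 0.022304 + 0.019573 = 0.041877 m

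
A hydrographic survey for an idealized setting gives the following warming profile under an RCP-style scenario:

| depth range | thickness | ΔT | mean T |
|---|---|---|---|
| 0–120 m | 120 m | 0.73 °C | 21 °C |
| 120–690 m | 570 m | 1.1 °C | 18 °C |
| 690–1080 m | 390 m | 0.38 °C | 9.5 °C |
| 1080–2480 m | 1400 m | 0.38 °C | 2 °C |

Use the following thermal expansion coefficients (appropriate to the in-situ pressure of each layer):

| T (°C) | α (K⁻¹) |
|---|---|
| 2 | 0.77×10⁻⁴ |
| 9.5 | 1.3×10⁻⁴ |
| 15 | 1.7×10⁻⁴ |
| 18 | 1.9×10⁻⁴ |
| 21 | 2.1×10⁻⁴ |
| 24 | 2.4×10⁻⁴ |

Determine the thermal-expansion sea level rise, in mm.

Layer 1 at 21 °C → α = 2.1×10⁻⁴ K⁻¹
Layer 2 at 18 °C → α = 1.9×10⁻⁴ K⁻¹
Layer 3 at 9.5 °C → α = 1.3×10⁻⁴ K⁻¹
Layer 4 at 2 °C → α = 0.77×10⁻⁴ K⁻¹
0–120 m: 120 × 2.1×10⁻⁴ × 0.73 = 0.018396 m
120–690 m: 1.1 × 1.9×10⁻⁴ × 570 = 0.11913 m
Layer 3: 1.3×10⁻⁴ × 0.38 × 390 = 0.019266 m
1080–2480 m: 0.38 × 0.77×10⁻⁴ × 1400 = 0.040964 m
Δh = 0.018396 + 0.11913 + 0.019266 + 0.040964 = 0.197756 m

200 mm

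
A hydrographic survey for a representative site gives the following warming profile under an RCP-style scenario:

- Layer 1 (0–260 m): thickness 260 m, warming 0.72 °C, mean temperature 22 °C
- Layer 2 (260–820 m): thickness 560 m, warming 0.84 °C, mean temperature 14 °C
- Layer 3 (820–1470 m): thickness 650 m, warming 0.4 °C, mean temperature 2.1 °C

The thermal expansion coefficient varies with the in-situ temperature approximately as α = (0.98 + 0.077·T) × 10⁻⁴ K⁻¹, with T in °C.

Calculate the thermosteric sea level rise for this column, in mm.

180 mm of thermosteric rise

Layer 1: α = (0.98 + 0.077×22)×10⁻⁴ = 2.674×10⁻⁴ K⁻¹
Layer 2: α = (0.98 + 0.077×14)×10⁻⁴ = 2.058×10⁻⁴ K⁻¹
Layer 3: α = (0.98 + 0.077×2.1)×10⁻⁴ = 1.1417×10⁻⁴ K⁻¹
0–260 m: 0.72 × 260 × 2.674×10⁻⁴ = 0.05005728 m
560 × 2.058×10⁻⁴ × 0.84 = 0.09680832 m
1.1417×10⁻⁴ × 0.4 × 650 = 0.0296842 m
Δh = 0.05005728 + 0.09680832 + 0.0296842 = 0.1765498 m ≈ 180 mm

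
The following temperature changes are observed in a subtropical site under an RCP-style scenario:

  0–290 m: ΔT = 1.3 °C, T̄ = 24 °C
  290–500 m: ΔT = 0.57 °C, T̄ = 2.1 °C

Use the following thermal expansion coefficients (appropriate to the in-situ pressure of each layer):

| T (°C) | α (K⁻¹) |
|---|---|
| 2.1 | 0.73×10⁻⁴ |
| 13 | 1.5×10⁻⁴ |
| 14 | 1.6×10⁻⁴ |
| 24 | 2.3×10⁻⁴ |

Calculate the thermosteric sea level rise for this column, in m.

Layer 1 at 24 °C → α = 2.3×10⁻⁴ K⁻¹
Layer 2 at 2.1 °C → α = 0.73×10⁻⁴ K⁻¹
1.3 × 2.3×10⁻⁴ × 290 = 0.08671 m
290–500 m: 0.57 × 210 × 0.73×10⁻⁴ = 0.0087381 m
Δh = 0.08671 + 0.0087381 = 0.0954481 m

about 0.0954 m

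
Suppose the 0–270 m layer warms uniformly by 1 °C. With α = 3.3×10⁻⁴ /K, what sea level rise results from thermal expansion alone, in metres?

Δh = αΔT·H = 3.3×10⁻⁴ × 1 × 270 = 0.08910 m

0.0891 m of thermosteric rise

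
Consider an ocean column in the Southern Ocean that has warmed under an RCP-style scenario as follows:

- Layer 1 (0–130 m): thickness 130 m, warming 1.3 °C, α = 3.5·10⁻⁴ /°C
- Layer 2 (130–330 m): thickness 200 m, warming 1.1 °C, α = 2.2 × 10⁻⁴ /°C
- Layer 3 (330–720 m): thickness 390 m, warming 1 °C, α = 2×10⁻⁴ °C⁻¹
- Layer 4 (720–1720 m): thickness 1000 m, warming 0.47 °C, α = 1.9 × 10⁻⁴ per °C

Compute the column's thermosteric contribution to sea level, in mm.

0–130 m: 3.5×10⁻⁴ × 130 × 1.3 = 0.05915 m
Layer 2: 2.2×10⁻⁴ × 1.1 × 200 = 0.04840 m
Layer 3: 1 × 390 × 2×10⁻⁴ = 0.07800 m
Layer 4: 0.47 × 1000 × 1.9×10⁻⁴ = 0.08930 m
Δh = 0.05915 + 0.04840 + 0.07800 + 0.08930 = 0.27485 m

Δh ≈ 270 mm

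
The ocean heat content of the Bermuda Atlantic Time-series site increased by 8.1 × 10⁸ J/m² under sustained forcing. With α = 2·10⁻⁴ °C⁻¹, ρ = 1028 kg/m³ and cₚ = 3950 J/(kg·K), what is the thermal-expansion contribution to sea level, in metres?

0.040 m

Δh = αQ/(ρcₚ) = 2×10⁻⁴ × 8.1×10⁸ / (1028 × 3950) ≈ 0.039896 m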